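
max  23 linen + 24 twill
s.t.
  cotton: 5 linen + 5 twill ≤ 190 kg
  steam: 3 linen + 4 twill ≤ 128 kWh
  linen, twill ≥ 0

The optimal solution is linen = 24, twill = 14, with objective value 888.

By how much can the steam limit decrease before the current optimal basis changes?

14

Binding constraints: cotton, steam. The basis is B = [[5,5],[3,4]] with det 5.
Per unit decrease in steam, x* moves by d = (1, -1).
The basis stays optimal until twill reaches 0; allowable decrease = 14 kWh.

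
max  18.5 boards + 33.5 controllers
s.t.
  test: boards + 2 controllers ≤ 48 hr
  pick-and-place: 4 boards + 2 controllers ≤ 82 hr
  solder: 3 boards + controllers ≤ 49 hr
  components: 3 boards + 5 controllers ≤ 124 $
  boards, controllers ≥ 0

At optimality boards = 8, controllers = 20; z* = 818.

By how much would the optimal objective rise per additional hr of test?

8

Check each constraint at x*: test 48/48 (tight); pick-and-place 72/82 (slack 10); solder 44/49 (slack 5); components 124/124 (tight).
Since pick-and-place, solder are not tight, their duals are 0.
The binding rows give the dual system: 1·y_test + 3·y_components = 18.5 and 2·y_test + 5·y_components = 33.5.
→ y_test = 8 and y_components = 3.5.
Shadow price of test = 8.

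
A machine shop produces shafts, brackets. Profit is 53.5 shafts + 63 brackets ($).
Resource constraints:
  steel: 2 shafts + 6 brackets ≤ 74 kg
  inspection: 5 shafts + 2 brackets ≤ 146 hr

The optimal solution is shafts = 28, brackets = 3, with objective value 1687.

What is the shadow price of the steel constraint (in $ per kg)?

At the optimum: steel uses 74 of 74 (binding); inspection uses 146 of 146 (binding).
The binding rows give the dual system: 2·y_steel + 5·y_inspection = 53.5 and 6·y_steel + 2·y_inspection = 63.
Solving: y_steel = 8, y_inspection = 7.5.
Shadow price of steel = 8.

8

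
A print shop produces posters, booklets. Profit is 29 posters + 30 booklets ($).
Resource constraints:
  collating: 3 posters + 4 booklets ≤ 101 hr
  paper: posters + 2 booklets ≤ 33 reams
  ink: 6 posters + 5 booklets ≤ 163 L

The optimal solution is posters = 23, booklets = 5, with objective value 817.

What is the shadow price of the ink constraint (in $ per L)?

4

Binding: paper and ink. Non-binding: collating (12 unused).
Slack constraints have shadow price 0 (complementary slackness).
Dual feasibility on the basic columns requires 1·y_paper + 6·y_ink = 29, 2·y_paper + 5·y_ink = 30.
This yields shadow prices y_paper = 5, y_ink = 4.
Shadow price of ink = 4.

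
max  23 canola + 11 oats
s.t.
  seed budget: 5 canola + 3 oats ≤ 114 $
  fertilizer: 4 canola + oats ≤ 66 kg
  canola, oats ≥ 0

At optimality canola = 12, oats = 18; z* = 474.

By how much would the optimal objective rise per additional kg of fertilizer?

2

Check each constraint at x*: seed budget 114/114 (tight); fertilizer 66/66 (tight).
The binding rows give the dual system: 5·y_seed budget + 4·y_fertilizer = 23 and 3·y_seed budget + 1·y_fertilizer = 11.
Solving: y_seed budget = 3, y_fertilizer = 2.
Shadow price of fertilizer = 2.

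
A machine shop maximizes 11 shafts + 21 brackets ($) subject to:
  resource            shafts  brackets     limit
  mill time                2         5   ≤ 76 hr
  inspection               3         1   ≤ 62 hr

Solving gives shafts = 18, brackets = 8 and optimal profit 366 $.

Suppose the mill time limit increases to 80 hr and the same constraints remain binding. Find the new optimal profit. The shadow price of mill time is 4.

382

Δb = 4, so new z* = 366 + (4)·(4) = 366 + 16 = 382.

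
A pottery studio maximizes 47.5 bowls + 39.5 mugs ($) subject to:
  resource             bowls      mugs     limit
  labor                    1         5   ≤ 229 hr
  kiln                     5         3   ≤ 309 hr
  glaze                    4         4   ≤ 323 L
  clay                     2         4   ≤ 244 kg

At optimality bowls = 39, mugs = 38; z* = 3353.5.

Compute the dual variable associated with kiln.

9

Check each constraint at x*: labor 229/229 (tight); kiln 309/309 (tight); glaze 308/323 (slack 15); clay 230/244 (slack 14).
Since glaze, clay are not tight, their duals are 0.
The binding rows give the dual system: 1·y_labor + 5·y_kiln = 47.5 and 5·y_labor + 3·y_kiln = 39.5.
This yields shadow prices y_labor = 2.5, y_kiln = 9.
Shadow price of kiln = 9.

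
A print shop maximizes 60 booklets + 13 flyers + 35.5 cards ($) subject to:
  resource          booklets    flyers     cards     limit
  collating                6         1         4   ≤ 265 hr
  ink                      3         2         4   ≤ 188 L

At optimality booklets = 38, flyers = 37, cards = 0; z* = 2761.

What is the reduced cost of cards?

-8.5

At the optimum: collating uses 265 of 265 (binding); ink uses 188 of 188 (binding).
The binding rows give the dual system: 6·y_collating + 3·y_ink = 60 and 1·y_collating + 2·y_ink = 13.
Solving: y_collating = 9, y_ink = 2.
Reduced cost of cards: c₃ − yᵀa₃ = 35.5 − (9·4 + 2·4) = 35.5 − 44 = -8.5.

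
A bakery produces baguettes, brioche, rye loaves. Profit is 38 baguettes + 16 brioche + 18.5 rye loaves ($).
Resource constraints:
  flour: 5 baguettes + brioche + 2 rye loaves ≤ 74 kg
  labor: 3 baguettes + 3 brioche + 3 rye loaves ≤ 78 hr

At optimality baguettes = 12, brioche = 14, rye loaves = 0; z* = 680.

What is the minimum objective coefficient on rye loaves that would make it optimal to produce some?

21.5

At the optimum: flour uses 74 of 74 (binding); labor uses 78 of 78 (binding).
From A_Bᵀ y = c: 5·y_flour + 3·y_labor = 38; 1·y_flour + 3·y_labor = 16.
Solving: y_flour = 5.5, y_labor = 3.5.
rye loaves enters the basis when its profit ≥ yᵀa₃ = 5.5·2 + 3.5·3 = 21.5.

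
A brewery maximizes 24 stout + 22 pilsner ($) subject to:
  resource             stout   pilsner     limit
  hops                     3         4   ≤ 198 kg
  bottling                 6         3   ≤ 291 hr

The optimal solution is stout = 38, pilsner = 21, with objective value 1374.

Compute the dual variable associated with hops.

4

Check each constraint at x*: hops 198/198 (tight); bottling 291/291 (tight).
From A_Bᵀ y = c: 3·y_hops + 6·y_bottling = 24; 4·y_hops + 3·y_bottling = 22.
→ y_hops = 4 and y_bottling = 2.
Shadow price of hops = 4.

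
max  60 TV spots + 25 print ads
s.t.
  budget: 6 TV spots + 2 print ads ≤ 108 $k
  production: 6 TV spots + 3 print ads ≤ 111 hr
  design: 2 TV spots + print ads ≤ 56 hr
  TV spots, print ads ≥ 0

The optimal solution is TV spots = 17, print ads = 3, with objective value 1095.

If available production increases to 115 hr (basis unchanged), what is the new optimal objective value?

Check each constraint at x*: budget 108/108 (tight); production 111/111 (tight); design 37/56 (slack 19).
By complementary slackness, y = 0 for the non-binding constraint.
From A_Bᵀ y = c: 6·y_budget + 6·y_production = 60; 2·y_budget + 3·y_production = 25.
Solving: y_budget = 5, y_production = 5.
Δz = y_production·Δb = 5 × (4) = 20, so new z* = 1095 + 20 = 1115.

1115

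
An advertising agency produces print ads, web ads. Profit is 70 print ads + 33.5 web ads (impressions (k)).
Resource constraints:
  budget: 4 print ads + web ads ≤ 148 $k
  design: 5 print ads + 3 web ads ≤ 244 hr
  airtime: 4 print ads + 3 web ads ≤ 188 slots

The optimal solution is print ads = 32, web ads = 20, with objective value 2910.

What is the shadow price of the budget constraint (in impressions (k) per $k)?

Binding: budget and airtime. Non-binding: design (24 unused).
Since design is not tight, its dual is 0.
From A_Bᵀ y = c: 4·y_budget + 4·y_airtime = 70; 1·y_budget + 3·y_airtime = 33.5.
→ y_budget = 9.5 and y_airtime = 8.
Shadow price of budget = 9.5.

9.5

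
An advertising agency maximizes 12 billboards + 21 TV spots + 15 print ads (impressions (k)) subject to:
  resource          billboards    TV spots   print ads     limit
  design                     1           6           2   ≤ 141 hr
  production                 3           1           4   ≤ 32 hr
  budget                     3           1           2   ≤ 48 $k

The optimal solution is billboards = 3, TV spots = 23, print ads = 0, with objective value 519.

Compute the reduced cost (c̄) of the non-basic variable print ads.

-3

At the optimum: design uses 141 of 141 (binding); production uses 32 of 32 (binding); budget uses 32 of 48 (slack = 16).
By complementary slackness, y = 0 for the non-binding constraint.
The binding rows give the dual system: 1·y_design + 3·y_production = 12 and 6·y_design + 1·y_production = 21.
This yields shadow prices y_design = 3, y_production = 3.
Reduced cost of print ads: c₃ − yᵀa₃ = 15 − (3·2 + 3·4) = 15 − 18 = -3.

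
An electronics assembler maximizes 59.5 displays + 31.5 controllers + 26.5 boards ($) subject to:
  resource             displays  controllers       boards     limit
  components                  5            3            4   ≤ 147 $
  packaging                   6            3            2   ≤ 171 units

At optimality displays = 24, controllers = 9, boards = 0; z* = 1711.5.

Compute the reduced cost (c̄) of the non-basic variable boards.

Check each constraint at x*: components 147/147 (tight); packaging 171/171 (tight).
Dual feasibility on the basic columns requires 5·y_components + 6·y_packaging = 59.5, 3·y_components + 3·y_packaging = 31.5.
Solving: y_components = 3.5, y_packaging = 7.
Reduced cost of boards: c₃ − yᵀa₃ = 26.5 − (3.5·4 + 7·2) = 26.5 − 28 = -1.5.

-1.5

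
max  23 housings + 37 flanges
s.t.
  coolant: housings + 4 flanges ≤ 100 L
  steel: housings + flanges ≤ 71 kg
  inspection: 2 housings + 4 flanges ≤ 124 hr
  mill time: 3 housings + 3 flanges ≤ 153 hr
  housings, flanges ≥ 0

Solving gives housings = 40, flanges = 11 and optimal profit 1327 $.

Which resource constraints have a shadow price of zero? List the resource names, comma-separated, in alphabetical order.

coolant, steel

coolant: 84/100 (slack 16)
steel: 51/71 (slack 20)
inspection: 124/124 (binding)
mill time: 153/153 (binding)
By complementary slackness, a constraint with positive slack has shadow price 0 → coolant, steel.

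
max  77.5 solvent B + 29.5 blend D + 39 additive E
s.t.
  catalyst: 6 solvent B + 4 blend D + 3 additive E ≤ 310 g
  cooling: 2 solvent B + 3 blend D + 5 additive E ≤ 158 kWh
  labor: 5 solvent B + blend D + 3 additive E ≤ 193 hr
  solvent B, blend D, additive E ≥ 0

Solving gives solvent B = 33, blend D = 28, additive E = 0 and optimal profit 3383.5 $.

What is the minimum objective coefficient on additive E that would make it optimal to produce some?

Binding: catalyst and labor. Non-binding: cooling (8 unused).
Since cooling is not tight, its dual is 0.
From A_Bᵀ y = c: 6·y_catalyst + 5·y_labor = 77.5; 4·y_catalyst + 1·y_labor = 29.5.
Solving: y_catalyst = 5, y_labor = 9.5.
additive E enters the basis when its profit ≥ yᵀa₃ = 5·3 + 9.5·3 = 43.5.

43.5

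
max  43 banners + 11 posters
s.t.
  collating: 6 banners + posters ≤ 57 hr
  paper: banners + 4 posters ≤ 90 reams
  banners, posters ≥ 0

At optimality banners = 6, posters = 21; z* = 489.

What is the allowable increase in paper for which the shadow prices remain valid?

138

Binding constraints: collating, paper. The basis is B = [[6,1],[1,4]] with det 23.
Per unit increase in paper, x* moves by d = (-0.0435, 0.2609).
The basis stays optimal until banners reaches 0; allowable increase = 138 reams.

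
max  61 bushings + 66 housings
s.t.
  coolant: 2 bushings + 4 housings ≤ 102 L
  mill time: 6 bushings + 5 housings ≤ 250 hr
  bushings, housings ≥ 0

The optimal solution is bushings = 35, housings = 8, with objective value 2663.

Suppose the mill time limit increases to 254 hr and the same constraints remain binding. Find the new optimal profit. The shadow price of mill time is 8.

Δb = 4, so new z* = 2663 + (8)·(4) = 2663 + 32 = 2695.

2695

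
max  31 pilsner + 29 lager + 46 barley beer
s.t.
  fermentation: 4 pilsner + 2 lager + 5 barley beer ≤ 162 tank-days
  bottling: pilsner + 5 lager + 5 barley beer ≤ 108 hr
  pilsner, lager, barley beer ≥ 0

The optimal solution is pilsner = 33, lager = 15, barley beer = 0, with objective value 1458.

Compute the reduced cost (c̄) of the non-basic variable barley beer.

-4

Both fermentation and bottling are binding at x*.
Dual feasibility on the basic columns requires 4·y_fermentation + 1·y_bottling = 31, 2·y_fermentation + 5·y_bottling = 29.
→ y_fermentation = 7 and y_bottling = 3.
Reduced cost of barley beer: c₃ − yᵀa₃ = 46 − (7·5 + 3·5) = 46 − 50 = -4.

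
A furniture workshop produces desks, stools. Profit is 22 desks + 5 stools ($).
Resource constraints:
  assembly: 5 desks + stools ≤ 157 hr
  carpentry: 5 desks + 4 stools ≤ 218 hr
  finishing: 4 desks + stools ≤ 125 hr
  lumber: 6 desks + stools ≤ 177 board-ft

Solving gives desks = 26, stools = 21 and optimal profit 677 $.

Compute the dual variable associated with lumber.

At the optimum: assembly uses 151 of 157 (slack = 6); carpentry uses 214 of 218 (slack = 4); finishing uses 125 of 125 (binding); lumber uses 177 of 177 (binding).
Since assembly, carpentry are not tight, their duals are 0.
Dual feasibility on the basic columns requires 4·y_finishing + 6·y_lumber = 22, 1·y_finishing + 1·y_lumber = 5.
→ y_finishing = 4 and y_lumber = 1.
Shadow price of lumber = 1.

1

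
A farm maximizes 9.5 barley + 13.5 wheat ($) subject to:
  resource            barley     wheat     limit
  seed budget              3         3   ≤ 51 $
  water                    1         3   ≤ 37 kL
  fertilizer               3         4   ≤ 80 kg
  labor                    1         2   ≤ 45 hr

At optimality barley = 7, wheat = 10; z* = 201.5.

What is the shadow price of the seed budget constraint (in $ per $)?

Binding: seed budget and water. Non-binding: fertilizer (19 unused), labor (18 unused).
Since fertilizer, labor are not tight, their duals are 0.
From A_Bᵀ y = c: 3·y_seed budget + 1·y_water = 9.5; 3·y_seed budget + 3·y_water = 13.5.
This yields shadow prices y_seed budget = 2.5, y_water = 2.
Shadow price of seed budget = 2.5.

2.5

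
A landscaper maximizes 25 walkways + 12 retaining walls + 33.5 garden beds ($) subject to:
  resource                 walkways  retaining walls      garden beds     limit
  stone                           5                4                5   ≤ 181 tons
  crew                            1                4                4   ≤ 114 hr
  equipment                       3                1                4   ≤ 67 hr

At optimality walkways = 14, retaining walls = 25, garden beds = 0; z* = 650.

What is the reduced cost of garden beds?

Binding: crew and equipment. Non-binding: stone (11 unused).
Slack constraints have shadow price 0 (complementary slackness).
The binding rows give the dual system: 1·y_crew + 3·y_equipment = 25 and 4·y_crew + 1·y_equipment = 12.
→ y_crew = 1 and y_equipment = 8.
Reduced cost of garden beds: c₃ − yᵀa₃ = 33.5 − (1·4 + 8·4) = 33.5 − 36 = -2.5.

-2.5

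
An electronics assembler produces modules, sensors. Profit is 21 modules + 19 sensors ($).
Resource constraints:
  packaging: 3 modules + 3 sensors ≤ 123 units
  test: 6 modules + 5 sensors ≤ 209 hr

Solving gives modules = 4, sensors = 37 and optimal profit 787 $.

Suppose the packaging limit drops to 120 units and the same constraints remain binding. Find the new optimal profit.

778

Both packaging and test are binding at x*.
Dual feasibility on the basic columns requires 3·y_packaging + 6·y_test = 21, 3·y_packaging + 5·y_test = 19.
This yields shadow prices y_packaging = 3, y_test = 2.
Δz = y_packaging·Δb = 3 × (-3) = -9, so new z* = 787 − 9 = 778.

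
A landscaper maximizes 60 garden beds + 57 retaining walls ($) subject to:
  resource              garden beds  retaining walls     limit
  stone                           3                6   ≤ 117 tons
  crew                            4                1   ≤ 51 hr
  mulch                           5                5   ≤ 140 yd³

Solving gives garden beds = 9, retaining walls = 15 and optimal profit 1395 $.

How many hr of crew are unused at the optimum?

0

crew used = 4·9 + 1·15 = 51; slack = 51 − 51 = 0.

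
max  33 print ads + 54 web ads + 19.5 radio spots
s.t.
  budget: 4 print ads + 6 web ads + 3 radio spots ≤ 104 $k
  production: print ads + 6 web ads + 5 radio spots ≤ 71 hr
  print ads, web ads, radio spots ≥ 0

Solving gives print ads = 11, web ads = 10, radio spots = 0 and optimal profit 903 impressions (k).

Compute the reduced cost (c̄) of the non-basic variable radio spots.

-9.5

Check each constraint at x*: budget 104/104 (tight); production 71/71 (tight).
From A_Bᵀ y = c: 4·y_budget + 1·y_production = 33; 6·y_budget + 6·y_production = 54.
Solving: y_budget = 8, y_production = 1.
Reduced cost of radio spots: c₃ − yᵀa₃ = 19.5 − (8·3 + 1·5) = 19.5 − 29 = -9.5.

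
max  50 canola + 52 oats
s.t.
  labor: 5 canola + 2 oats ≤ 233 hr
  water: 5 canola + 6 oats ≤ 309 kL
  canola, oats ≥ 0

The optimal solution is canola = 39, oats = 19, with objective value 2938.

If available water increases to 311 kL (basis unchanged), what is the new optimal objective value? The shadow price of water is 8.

2954

Δb = 2, so new z* = 2938 + (8)·(2) = 2938 + 16 = 2954.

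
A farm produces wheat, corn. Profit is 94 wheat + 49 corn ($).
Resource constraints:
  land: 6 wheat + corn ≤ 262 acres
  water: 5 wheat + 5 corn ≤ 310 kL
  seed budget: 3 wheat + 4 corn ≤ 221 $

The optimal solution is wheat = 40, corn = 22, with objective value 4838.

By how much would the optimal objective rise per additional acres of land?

Binding: land and water. Non-binding: seed budget (13 unused).
By complementary slackness, y = 0 for the non-binding constraint.
From A_Bᵀ y = c: 6·y_land + 5·y_water = 94; 1·y_land + 5·y_water = 49.
→ y_land = 9 and y_water = 8.
Shadow price of land = 9.

9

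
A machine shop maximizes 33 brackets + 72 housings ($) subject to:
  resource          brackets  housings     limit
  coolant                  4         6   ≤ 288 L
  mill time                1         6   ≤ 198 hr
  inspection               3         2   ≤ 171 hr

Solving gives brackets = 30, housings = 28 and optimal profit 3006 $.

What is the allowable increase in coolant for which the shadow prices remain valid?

28.125

Binding constraints: coolant, mill time. The basis is B = [[4,6],[1,6]] with det 18.
Per unit increase in coolant, x* moves by d = (0.3333, -0.0556).
The basis stays optimal until inspection becomes binding; allowable increase = 28.125 L.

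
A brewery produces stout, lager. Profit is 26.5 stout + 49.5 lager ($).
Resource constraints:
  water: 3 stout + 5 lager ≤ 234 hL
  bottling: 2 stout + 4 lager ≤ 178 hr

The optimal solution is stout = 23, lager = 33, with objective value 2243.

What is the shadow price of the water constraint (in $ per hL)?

3.5

Check each constraint at x*: water 234/234 (tight); bottling 178/178 (tight).
The binding rows give the dual system: 3·y_water + 2·y_bottling = 26.5 and 5·y_water + 4·y_bottling = 49.5.
This yields shadow prices y_water = 3.5, y_bottling = 8.
Shadow price of water = 3.5.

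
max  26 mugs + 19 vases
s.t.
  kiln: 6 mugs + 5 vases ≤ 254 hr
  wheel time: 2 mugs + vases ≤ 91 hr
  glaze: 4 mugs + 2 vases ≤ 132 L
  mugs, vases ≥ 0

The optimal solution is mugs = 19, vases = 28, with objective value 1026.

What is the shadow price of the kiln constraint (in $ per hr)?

Check each constraint at x*: kiln 254/254 (tight); wheel time 66/91 (slack 25); glaze 132/132 (tight).
Slack constraints have shadow price 0 (complementary slackness).
Dual feasibility on the basic columns requires 6·y_kiln + 4·y_glaze = 26, 5·y_kiln + 2·y_glaze = 19.
→ y_kiln = 3 and y_glaze = 2.
Shadow price of kiln = 3.

3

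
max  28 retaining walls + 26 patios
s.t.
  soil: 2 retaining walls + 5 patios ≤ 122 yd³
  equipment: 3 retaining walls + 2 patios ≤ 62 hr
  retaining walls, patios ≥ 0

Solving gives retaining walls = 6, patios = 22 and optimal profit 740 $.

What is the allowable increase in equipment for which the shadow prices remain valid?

121

Binding constraints: soil, equipment. The basis is B = [[2,5],[3,2]] with det -11.
Per unit increase in equipment, x* moves by d = (0.4545, -0.1818).
The basis stays optimal until patios reaches 0; allowable increase = 121 hr.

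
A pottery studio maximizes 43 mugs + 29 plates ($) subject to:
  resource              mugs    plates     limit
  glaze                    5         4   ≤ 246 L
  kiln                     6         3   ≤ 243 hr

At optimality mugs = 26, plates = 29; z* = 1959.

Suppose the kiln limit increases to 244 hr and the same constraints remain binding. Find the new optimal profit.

Check each constraint at x*: glaze 246/246 (tight); kiln 243/243 (tight).
From A_Bᵀ y = c: 5·y_glaze + 6·y_kiln = 43; 4·y_glaze + 3·y_kiln = 29.
Solving: y_glaze = 5, y_kiln = 3.
Δz = y_kiln·Δb = 3 × (1) = 3, so new z* = 1959 + 3 = 1962.

1962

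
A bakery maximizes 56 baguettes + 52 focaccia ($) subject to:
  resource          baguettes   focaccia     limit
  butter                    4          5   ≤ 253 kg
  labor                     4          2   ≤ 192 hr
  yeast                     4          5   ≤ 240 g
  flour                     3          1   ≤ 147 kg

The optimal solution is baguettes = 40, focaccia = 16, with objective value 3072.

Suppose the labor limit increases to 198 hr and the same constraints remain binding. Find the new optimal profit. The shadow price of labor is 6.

3108

Δb = 6, so new z* = 3072 + (6)·(6) = 3072 + 36 = 3108.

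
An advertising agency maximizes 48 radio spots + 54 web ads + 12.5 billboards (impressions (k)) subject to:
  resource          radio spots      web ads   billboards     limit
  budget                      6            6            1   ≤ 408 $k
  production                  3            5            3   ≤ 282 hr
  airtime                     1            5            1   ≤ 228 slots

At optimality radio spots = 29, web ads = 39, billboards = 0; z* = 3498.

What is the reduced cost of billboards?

-3

At the optimum: budget uses 408 of 408 (binding); production uses 282 of 282 (binding); airtime uses 224 of 228 (slack = 4).
Since airtime is not tight, its dual is 0.
From A_Bᵀ y = c: 6·y_budget + 3·y_production = 48; 6·y_budget + 5·y_production = 54.
→ y_budget = 6.5 and y_production = 3.
Reduced cost of billboards: c₃ − yᵀa₃ = 12.5 − (6.5·1 + 3·3) = 12.5 − 15.5 = -3.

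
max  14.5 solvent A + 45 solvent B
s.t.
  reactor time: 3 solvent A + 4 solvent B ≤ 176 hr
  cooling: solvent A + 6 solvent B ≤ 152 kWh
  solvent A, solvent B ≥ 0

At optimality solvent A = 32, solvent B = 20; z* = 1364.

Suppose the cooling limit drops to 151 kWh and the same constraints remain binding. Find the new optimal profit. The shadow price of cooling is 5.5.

1358.5

Δb = -1, so new z* = 1364 + (5.5)·(-1) = 1364 − 5.5 = 1358.5.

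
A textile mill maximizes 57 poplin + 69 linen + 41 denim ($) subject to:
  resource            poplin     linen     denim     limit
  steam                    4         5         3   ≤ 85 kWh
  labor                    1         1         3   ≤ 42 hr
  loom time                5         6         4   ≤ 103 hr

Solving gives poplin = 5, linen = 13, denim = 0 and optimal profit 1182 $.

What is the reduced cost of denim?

-4

At the optimum: steam uses 85 of 85 (binding); labor uses 18 of 42 (slack = 24); loom time uses 103 of 103 (binding).
By complementary slackness, y = 0 for the non-binding constraint.
The binding rows give the dual system: 4·y_steam + 5·y_loom time = 57 and 5·y_steam + 6·y_loom time = 69.
→ y_steam = 3 and y_loom time = 9.
Reduced cost of denim: c₃ − yᵀa₃ = 41 − (3·3 + 9·4) = 41 − 45 = -4.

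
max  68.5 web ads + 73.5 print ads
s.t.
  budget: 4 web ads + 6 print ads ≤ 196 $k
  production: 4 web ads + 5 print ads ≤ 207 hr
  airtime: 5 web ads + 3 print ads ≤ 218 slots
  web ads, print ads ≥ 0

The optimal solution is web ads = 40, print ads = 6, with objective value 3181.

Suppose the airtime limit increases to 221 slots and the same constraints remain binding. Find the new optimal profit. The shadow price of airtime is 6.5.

Δb = 3, so new z* = 3181 + (6.5)·(3) = 3181 + 19.5 = 3200.5.

3200.5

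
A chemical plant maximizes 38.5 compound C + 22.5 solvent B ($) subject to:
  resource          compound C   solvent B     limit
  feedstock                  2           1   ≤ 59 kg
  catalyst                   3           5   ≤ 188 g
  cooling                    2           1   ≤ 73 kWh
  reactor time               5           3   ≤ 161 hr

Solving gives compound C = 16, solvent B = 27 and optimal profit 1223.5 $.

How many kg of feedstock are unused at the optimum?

feedstock used = 2·16 + 1·27 = 59; slack = 59 − 59 = 0.

0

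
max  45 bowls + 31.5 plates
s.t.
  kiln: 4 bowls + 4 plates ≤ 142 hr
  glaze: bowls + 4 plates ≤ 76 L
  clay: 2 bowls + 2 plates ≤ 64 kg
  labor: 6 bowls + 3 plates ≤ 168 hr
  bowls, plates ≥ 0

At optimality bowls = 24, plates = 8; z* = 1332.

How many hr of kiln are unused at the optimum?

kiln used = 4·24 + 4·8 = 128; slack = 142 − 128 = 14.

14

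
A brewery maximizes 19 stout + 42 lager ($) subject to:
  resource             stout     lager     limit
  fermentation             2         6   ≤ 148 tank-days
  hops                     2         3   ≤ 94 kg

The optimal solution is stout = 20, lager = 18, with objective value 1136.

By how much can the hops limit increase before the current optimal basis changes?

54

Binding constraints: fermentation, hops. The basis is B = [[2,6],[2,3]] with det -6.
Per unit increase in hops, x* moves by d = (1, -0.3333).
The basis stays optimal until lager reaches 0; allowable increase = 54 kg.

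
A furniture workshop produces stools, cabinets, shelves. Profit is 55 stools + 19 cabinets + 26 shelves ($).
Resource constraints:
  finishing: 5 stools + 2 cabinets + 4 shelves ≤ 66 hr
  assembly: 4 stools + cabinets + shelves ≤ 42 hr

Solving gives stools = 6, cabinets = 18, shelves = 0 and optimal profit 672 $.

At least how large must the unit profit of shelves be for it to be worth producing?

Check each constraint at x*: finishing 66/66 (tight); assembly 42/42 (tight).
From A_Bᵀ y = c: 5·y_finishing + 4·y_assembly = 55; 2·y_finishing + 1·y_assembly = 19.
→ y_finishing = 7 and y_assembly = 5.
shelves enters the basis when its profit ≥ yᵀa₃ = 7·4 + 5·1 = 33.

33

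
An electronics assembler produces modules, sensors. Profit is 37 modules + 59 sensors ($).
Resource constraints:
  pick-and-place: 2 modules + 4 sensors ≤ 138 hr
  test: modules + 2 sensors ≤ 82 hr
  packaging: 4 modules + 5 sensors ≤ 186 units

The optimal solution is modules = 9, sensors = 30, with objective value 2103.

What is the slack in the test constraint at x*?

test used = 1·9 + 2·30 = 69; slack = 82 − 69 = 13.

13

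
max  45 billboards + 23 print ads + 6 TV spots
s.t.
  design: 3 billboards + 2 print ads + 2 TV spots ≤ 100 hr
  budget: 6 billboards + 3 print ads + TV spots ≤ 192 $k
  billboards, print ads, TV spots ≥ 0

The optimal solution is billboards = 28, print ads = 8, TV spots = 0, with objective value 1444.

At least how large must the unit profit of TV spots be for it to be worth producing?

9

Check each constraint at x*: design 100/100 (tight); budget 192/192 (tight).
The binding rows give the dual system: 3·y_design + 6·y_budget = 45 and 2·y_design + 3·y_budget = 23.
This yields shadow prices y_design = 1, y_budget = 7.
TV spots enters the basis when its profit ≥ yᵀa₃ = 1·2 + 7·1 = 9.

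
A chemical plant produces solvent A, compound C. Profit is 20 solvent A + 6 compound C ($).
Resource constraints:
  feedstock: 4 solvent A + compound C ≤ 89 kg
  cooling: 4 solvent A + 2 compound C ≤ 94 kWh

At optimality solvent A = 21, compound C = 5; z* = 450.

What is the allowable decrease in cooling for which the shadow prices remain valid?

Binding constraints: feedstock, cooling. The basis is B = [[4,1],[4,2]] with det 4.
Per unit decrease in cooling, x* moves by d = (0.25, -1).
The basis stays optimal until compound C reaches 0; allowable decrease = 5 kWh.

5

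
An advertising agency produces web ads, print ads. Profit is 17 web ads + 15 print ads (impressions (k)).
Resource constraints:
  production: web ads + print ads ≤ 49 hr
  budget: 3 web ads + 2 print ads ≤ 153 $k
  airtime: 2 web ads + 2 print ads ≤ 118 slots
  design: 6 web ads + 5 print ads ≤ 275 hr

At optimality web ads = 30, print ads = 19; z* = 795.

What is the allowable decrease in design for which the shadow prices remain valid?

30

Binding constraints: production, design. The basis is B = [[1,1],[6,5]] with det -1.
Per unit decrease in design, x* moves by d = (-1, 1).
The basis stays optimal until web ads reaches 0; allowable decrease = 30 hr.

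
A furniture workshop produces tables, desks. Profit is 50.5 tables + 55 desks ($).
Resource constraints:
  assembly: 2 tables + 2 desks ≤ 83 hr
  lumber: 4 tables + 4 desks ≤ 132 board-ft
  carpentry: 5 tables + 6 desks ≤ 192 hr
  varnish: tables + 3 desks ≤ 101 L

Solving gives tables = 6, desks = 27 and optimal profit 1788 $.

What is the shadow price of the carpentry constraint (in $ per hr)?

At the optimum: assembly uses 66 of 83 (slack = 17); lumber uses 132 of 132 (binding); carpentry uses 192 of 192 (binding); varnish uses 87 of 101 (slack = 14).
Since assembly, varnish are not tight, their duals are 0.
The binding rows give the dual system: 4·y_lumber + 5·y_carpentry = 50.5 and 4·y_lumber + 6·y_carpentry = 55.
This yields shadow prices y_lumber = 7, y_carpentry = 4.5.
Shadow price of carpentry = 4.5.

4.5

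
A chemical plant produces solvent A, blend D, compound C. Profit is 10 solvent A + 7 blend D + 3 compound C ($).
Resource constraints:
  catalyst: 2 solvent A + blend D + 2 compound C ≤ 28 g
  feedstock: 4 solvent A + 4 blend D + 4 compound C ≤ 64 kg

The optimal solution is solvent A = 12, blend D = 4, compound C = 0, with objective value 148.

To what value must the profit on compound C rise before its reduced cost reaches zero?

10

At the optimum: catalyst uses 28 of 28 (binding); feedstock uses 64 of 64 (binding).
From A_Bᵀ y = c: 2·y_catalyst + 4·y_feedstock = 10; 1·y_catalyst + 4·y_feedstock = 7.
Solving: y_catalyst = 3, y_feedstock = 1.
compound C enters the basis when its profit ≥ yᵀa₃ = 3·2 + 1·4 = 10.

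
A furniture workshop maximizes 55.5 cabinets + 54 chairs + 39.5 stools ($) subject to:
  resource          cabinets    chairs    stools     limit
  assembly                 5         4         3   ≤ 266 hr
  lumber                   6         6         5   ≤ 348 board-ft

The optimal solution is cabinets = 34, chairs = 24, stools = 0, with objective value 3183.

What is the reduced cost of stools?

At the optimum: assembly uses 266 of 266 (binding); lumber uses 348 of 348 (binding).
The binding rows give the dual system: 5·y_assembly + 6·y_lumber = 55.5 and 4·y_assembly + 6·y_lumber = 54.
This yields shadow prices y_assembly = 1.5, y_lumber = 8.
Reduced cost of stools: c₃ − yᵀa₃ = 39.5 − (1.5·3 + 8·5) = 39.5 − 44.5 = -5.

-5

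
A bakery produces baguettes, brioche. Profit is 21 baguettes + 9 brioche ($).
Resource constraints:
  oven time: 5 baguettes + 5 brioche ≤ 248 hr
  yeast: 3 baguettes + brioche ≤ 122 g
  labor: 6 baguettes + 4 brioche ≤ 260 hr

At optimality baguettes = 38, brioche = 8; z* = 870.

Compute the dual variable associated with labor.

1

At the optimum: oven time uses 230 of 248 (slack = 18); yeast uses 122 of 122 (binding); labor uses 260 of 260 (binding).
Slack constraints have shadow price 0 (complementary slackness).
From A_Bᵀ y = c: 3·y_yeast + 6·y_labor = 21; 1·y_yeast + 4·y_labor = 9.
This yields shadow prices y_yeast = 5, y_labor = 1.
Shadow price of labor = 1.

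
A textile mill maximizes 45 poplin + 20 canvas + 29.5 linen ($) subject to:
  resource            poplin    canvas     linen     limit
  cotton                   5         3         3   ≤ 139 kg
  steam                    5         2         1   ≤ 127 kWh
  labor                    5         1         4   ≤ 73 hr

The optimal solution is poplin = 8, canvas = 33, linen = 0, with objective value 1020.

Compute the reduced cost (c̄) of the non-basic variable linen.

At the optimum: cotton uses 139 of 139 (binding); steam uses 106 of 127 (slack = 21); labor uses 73 of 73 (binding).
Since steam is not tight, its dual is 0.
Dual feasibility on the basic columns requires 5·y_cotton + 5·y_labor = 45, 3·y_cotton + 1·y_labor = 20.
Solving: y_cotton = 5.5, y_labor = 3.5.
Reduced cost of linen: c₃ − yᵀa₃ = 29.5 − (5.5·3 + 3.5·4) = 29.5 − 30.5 = -1.

-1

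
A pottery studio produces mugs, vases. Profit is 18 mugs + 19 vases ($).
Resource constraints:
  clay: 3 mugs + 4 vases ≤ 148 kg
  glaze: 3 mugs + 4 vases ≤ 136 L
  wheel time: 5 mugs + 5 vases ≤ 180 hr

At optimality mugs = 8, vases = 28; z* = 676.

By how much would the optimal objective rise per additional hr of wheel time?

3

Binding: glaze and wheel time. Non-binding: clay (12 unused).
Slack constraints have shadow price 0 (complementary slackness).
The binding rows give the dual system: 3·y_glaze + 5·y_wheel time = 18 and 4·y_glaze + 5·y_wheel time = 19.
→ y_glaze = 1 and y_wheel time = 3.
Shadow price of wheel time = 3.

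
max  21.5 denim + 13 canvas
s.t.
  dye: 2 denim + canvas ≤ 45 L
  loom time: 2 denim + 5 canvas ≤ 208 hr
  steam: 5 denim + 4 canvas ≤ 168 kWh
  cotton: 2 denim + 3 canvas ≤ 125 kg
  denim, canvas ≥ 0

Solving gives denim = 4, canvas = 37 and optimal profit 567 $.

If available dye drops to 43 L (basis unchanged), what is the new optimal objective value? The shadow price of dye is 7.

Δb = -2, so new z* = 567 + (7)·(-2) = 567 − 14 = 553.

553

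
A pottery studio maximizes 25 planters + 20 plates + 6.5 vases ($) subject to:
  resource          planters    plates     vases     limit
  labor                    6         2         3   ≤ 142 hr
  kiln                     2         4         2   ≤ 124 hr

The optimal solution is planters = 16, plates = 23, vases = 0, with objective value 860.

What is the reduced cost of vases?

At the optimum: labor uses 142 of 142 (binding); kiln uses 124 of 124 (binding).
The binding rows give the dual system: 6·y_labor + 2·y_kiln = 25 and 2·y_labor + 4·y_kiln = 20.
This yields shadow prices y_labor = 3, y_kiln = 3.5.
Reduced cost of vases: c₃ − yᵀa₃ = 6.5 − (3·3 + 3.5·2) = 6.5 − 16 = -9.5.

-9.5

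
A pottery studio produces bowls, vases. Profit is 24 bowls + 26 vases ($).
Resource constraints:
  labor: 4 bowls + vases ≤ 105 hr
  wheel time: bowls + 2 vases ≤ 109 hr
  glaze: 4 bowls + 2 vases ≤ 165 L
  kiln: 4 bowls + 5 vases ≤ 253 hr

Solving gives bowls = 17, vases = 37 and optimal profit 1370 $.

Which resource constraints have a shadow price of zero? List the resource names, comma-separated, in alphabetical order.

labor: 105/105 (binding)
wheel time: 91/109 (slack 18)
glaze: 142/165 (slack 23)
kiln: 253/253 (binding)
By complementary slackness, a constraint with positive slack has shadow price 0 → glaze, wheel time.

glaze, wheel time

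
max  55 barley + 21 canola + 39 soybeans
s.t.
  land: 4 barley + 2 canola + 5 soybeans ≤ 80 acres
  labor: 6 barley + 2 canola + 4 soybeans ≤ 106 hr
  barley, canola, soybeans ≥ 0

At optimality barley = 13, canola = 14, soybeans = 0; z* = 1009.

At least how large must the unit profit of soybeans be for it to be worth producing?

At the optimum: land uses 80 of 80 (binding); labor uses 106 of 106 (binding).
The binding rows give the dual system: 4·y_land + 6·y_labor = 55 and 2·y_land + 2·y_labor = 21.
This yields shadow prices y_land = 4, y_labor = 6.5.
soybeans enters the basis when its profit ≥ yᵀa₃ = 4·5 + 6.5·4 = 46.

46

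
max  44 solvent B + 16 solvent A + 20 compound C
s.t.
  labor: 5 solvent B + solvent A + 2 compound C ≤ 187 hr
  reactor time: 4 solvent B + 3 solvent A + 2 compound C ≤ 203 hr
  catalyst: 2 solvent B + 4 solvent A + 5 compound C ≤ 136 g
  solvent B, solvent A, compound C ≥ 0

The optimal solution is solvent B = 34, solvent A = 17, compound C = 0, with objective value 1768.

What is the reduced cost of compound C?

Check each constraint at x*: labor 187/187 (tight); reactor time 187/203 (slack 16); catalyst 136/136 (tight).
Since reactor time is not tight, its dual is 0.
The binding rows give the dual system: 5·y_labor + 2·y_catalyst = 44 and 1·y_labor + 4·y_catalyst = 16.
This yields shadow prices y_labor = 8, y_catalyst = 2.
Reduced cost of compound C: c₃ − yᵀa₃ = 20 − (8·2 + 2·5) = 20 − 26 = -6.

-6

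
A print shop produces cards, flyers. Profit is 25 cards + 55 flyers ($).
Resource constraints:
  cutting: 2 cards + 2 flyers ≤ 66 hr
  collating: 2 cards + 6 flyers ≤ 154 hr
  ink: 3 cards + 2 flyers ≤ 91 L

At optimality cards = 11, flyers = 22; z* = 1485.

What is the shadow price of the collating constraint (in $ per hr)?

7.5

At the optimum: cutting uses 66 of 66 (binding); collating uses 154 of 154 (binding); ink uses 77 of 91 (slack = 14).
Since ink is not tight, its dual is 0.
The binding rows give the dual system: 2·y_cutting + 2·y_collating = 25 and 2·y_cutting + 6·y_collating = 55.
→ y_cutting = 5 and y_collating = 7.5.
Shadow price of collating = 7.5.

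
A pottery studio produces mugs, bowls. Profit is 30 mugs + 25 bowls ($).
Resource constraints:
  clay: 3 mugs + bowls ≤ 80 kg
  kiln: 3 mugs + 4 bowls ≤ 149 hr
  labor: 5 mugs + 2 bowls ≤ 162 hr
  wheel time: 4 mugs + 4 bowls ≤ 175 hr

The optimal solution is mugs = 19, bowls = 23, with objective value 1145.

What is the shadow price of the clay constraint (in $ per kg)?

Check each constraint at x*: clay 80/80 (tight); kiln 149/149 (tight); labor 141/162 (slack 21); wheel time 168/175 (slack 7).
By complementary slackness, y = 0 for the non-binding constraints.
From A_Bᵀ y = c: 3·y_clay + 3·y_kiln = 30; 1·y_clay + 4·y_kiln = 25.
Solving: y_clay = 5, y_kiln = 5.
Shadow price of clay = 5.

5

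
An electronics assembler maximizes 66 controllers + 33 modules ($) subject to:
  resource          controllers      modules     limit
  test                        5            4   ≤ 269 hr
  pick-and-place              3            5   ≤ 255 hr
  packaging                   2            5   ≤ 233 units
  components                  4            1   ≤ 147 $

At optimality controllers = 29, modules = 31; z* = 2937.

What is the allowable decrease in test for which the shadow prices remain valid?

85.25

Binding constraints: test, components. The basis is B = [[5,4],[4,1]] with det -11.
Per unit decrease in test, x* moves by d = (0.0909, -0.3636).
The basis stays optimal until modules reaches 0; allowable decrease = 85.25 hr.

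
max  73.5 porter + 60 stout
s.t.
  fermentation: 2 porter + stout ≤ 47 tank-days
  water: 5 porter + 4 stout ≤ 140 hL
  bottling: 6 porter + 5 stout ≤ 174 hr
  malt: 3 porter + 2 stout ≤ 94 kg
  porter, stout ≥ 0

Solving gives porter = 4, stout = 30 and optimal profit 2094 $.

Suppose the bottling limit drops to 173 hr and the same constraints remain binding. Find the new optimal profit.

2088

Check each constraint at x*: fermentation 38/47 (slack 9); water 140/140 (tight); bottling 174/174 (tight); malt 72/94 (slack 22).
By complementary slackness, y = 0 for the non-binding constraints.
Dual feasibility on the basic columns requires 5·y_water + 6·y_bottling = 73.5, 4·y_water + 5·y_bottling = 60.
This yields shadow prices y_water = 7.5, y_bottling = 6.
Δz = y_bottling·Δb = 6 × (-1) = -6, so new z* = 2094 − 6 = 2088.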